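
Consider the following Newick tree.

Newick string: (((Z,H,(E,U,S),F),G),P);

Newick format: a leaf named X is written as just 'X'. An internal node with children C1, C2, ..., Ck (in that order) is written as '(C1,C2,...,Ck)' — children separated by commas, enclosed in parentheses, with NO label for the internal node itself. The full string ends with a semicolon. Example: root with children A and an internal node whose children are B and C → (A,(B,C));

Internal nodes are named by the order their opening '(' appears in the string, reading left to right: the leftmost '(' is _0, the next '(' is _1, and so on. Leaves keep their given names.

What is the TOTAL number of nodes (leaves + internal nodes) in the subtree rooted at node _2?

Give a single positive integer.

Newick: (((Z,H,(E,U,S),F),G),P);
Locate _2: it is the '(' at position 2 (the 3rd '(' reading left to right).
Query: subtree rooted at _2
_2: subtree_size = 1 + 7
  Z: subtree_size = 1 + 0
  H: subtree_size = 1 + 0
  _3: subtree_size = 1 + 3
    E: subtree_size = 1 + 0
    U: subtree_size = 1 + 0
    S: subtree_size = 1 + 0
  F: subtree_size = 1 + 0
Total subtree size of _2: 8

Answer: 8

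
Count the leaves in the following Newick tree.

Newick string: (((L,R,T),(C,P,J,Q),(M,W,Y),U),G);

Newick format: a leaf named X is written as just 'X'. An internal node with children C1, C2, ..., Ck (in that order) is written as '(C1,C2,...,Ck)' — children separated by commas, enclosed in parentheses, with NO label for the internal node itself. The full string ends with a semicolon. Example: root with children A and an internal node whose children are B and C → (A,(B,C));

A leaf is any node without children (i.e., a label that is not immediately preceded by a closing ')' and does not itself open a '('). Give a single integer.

Answer: 12

Derivation:
Newick: (((L,R,T),(C,P,J,Q),(M,W,Y),U),G);
Scan left-to-right; a leaf is any maximal label run not followed by '(':
  pos 3: leaf 'L' → count = 1
  pos 5: leaf 'R' → count = 2
  pos 7: leaf 'T' → count = 3
  pos 11: leaf 'C' → count = 4
  pos 13: leaf 'P' → count = 5
  pos 15: leaf 'J' → count = 6
  pos 17: leaf 'Q' → count = 7
  pos 21: leaf 'M' → count = 8
  pos 23: leaf 'W' → count = 9
  pos 25: leaf 'Y' → count = 10
  pos 28: leaf 'U' → count = 11
  pos 31: leaf 'G' → count = 12
Total leaves: 12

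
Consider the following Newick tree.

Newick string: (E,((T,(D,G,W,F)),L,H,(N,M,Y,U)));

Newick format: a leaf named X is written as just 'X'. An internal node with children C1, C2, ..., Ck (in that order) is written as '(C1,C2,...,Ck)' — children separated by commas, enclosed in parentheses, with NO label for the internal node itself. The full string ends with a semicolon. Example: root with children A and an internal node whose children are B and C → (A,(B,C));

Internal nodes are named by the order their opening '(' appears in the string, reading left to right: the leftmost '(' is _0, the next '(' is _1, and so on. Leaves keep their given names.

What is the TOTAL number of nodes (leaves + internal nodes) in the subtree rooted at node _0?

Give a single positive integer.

Newick: (E,((T,(D,G,W,F)),L,H,(N,M,Y,U)));
Locate _0: it is the '(' at position 0 (the 1st '(' reading left to right).
Query: subtree rooted at _0
_0: subtree_size = 1 + 16
  E: subtree_size = 1 + 0
  _1: subtree_size = 1 + 14
    _2: subtree_size = 1 + 6
      T: subtree_size = 1 + 0
      _3: subtree_size = 1 + 4
        D: subtree_size = 1 + 0
        G: subtree_size = 1 + 0
        W: subtree_size = 1 + 0
        F: subtree_size = 1 + 0
    L: subtree_size = 1 + 0
    H: subtree_size = 1 + 0
    _4: subtree_size = 1 + 4
      N: subtree_size = 1 + 0
      M: subtree_size = 1 + 0
      Y: subtree_size = 1 + 0
      U: subtree_size = 1 + 0
Total subtree size of _0: 17

Answer: 17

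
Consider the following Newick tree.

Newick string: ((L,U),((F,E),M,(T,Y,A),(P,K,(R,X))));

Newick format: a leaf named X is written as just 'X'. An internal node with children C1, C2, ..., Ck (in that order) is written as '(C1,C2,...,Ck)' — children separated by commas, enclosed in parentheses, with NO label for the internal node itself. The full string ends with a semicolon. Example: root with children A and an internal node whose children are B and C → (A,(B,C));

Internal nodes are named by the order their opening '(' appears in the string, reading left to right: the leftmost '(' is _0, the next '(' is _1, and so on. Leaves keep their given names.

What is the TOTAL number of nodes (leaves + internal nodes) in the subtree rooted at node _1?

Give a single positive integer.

Answer: 3

Derivation:
Newick: ((L,U),((F,E),M,(T,Y,A),(P,K,(R,X))));
Locate _1: it is the '(' at position 1 (the 2nd '(' reading left to right).
Query: subtree rooted at _1
_1: subtree_size = 1 + 2
  L: subtree_size = 1 + 0
  U: subtree_size = 1 + 0
Total subtree size of _1: 3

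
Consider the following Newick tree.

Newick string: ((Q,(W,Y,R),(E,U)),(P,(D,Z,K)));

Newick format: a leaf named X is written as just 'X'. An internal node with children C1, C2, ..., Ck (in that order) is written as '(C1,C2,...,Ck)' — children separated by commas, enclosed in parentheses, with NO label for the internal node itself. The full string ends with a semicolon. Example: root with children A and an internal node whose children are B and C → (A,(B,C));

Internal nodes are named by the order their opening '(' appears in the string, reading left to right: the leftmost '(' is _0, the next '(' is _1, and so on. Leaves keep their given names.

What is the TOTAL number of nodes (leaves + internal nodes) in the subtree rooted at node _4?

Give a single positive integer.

Answer: 6

Derivation:
Newick: ((Q,(W,Y,R),(E,U)),(P,(D,Z,K)));
Locate _4: it is the '(' at position 19 (the 5th '(' reading left to right).
Query: subtree rooted at _4
_4: subtree_size = 1 + 5
  P: subtree_size = 1 + 0
  _5: subtree_size = 1 + 3
    D: subtree_size = 1 + 0
    Z: subtree_size = 1 + 0
    K: subtree_size = 1 + 0
Total subtree size of _4: 6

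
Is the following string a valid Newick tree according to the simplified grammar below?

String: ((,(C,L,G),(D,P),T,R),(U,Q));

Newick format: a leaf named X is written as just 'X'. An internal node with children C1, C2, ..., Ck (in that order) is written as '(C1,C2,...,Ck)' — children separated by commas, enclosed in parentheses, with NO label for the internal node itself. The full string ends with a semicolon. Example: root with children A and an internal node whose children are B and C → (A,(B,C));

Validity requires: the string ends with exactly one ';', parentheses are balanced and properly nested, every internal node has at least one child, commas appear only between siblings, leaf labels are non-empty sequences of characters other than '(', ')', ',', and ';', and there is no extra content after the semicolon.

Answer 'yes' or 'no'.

Input: ((,(C,L,G),(D,P),T,R),(U,Q));
Paren balance: 5 '(' vs 5 ')' OK
Ends with single ';': True
Full parse: FAILS (empty leaf label at pos 2)
Valid: False

Answer: no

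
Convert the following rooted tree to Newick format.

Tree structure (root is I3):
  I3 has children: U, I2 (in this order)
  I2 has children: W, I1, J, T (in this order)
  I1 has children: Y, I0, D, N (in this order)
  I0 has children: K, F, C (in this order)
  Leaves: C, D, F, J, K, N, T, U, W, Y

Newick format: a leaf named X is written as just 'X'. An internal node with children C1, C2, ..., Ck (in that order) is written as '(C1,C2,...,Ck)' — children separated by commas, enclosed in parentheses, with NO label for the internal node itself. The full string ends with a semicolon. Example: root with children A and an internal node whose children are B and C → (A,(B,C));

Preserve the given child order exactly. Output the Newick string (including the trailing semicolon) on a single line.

Answer: (U,(W,(Y,(K,F,C),D,N),J,T));

Derivation:
internal I3 with children ['U', 'I2']
  leaf 'U' → 'U'
  internal I2 with children ['W', 'I1', 'J', 'T']
    leaf 'W' → 'W'
    internal I1 with children ['Y', 'I0', 'D', 'N']
      leaf 'Y' → 'Y'
      internal I0 with children ['K', 'F', 'C']
        leaf 'K' → 'K'
        leaf 'F' → 'F'
        leaf 'C' → 'C'
      → '(K,F,C)'
      leaf 'D' → 'D'
      leaf 'N' → 'N'
    → '(Y,(K,F,C),D,N)'
    leaf 'J' → 'J'
    leaf 'T' → 'T'
  → '(W,(Y,(K,F,C),D,N),J,T)'
→ '(U,(W,(Y,(K,F,C),D,N),J,T))'
Final: (U,(W,(Y,(K,F,C),D,N),J,T));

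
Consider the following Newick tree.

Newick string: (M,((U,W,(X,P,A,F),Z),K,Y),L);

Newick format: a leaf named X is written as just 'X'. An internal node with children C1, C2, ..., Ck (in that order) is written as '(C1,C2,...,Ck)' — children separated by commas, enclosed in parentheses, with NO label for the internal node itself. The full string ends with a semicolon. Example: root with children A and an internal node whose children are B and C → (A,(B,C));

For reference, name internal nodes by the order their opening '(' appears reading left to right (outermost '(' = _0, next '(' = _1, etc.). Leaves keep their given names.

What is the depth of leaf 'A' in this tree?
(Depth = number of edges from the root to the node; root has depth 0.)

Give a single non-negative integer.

Newick: (M,((U,W,(X,P,A,F),Z),K,Y),L);
Naming internals by '(' encounter order: outermost '(' = _0, next = _1, ...
Query node: A
Path from root: _0 -> _1 -> _2 -> _3 -> A
Depth of A: 4 (number of edges from root)

Answer: 4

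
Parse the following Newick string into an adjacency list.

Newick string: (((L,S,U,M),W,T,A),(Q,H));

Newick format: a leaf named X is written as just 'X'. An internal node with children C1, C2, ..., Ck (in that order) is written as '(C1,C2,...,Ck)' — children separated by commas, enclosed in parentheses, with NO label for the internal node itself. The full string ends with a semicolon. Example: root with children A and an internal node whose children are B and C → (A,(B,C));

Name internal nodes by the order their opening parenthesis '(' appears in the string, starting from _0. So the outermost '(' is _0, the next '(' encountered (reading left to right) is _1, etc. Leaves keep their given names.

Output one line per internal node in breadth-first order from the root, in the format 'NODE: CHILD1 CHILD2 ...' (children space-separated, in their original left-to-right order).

Input: (((L,S,U,M),W,T,A),(Q,H));
Scanning left-to-right, naming '(' by encounter order:
  pos 0: '(' -> open internal node _0 (depth 1)
  pos 1: '(' -> open internal node _1 (depth 2)
  pos 2: '(' -> open internal node _2 (depth 3)
  pos 10: ')' -> close internal node _2 (now at depth 2)
  pos 17: ')' -> close internal node _1 (now at depth 1)
  pos 19: '(' -> open internal node _3 (depth 2)
  pos 23: ')' -> close internal node _3 (now at depth 1)
  pos 24: ')' -> close internal node _0 (now at depth 0)
Total internal nodes: 4
BFS adjacency from root:
  _0: _1 _3
  _1: _2 W T A
  _3: Q H
  _2: L S U M

Answer: _0: _1 _3
_1: _2 W T A
_3: Q H
_2: L S U M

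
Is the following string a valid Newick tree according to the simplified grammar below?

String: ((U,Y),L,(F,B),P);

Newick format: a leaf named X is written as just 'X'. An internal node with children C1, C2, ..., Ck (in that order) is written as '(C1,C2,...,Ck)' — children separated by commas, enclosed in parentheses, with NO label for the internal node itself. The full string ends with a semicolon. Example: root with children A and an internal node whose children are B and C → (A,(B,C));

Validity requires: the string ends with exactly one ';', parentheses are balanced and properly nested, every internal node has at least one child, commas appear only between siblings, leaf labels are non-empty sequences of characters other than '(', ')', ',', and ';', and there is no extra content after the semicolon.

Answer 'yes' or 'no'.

Input: ((U,Y),L,(F,B),P);
Paren balance: 3 '(' vs 3 ')' OK
Ends with single ';': True
Full parse: OK
Valid: True

Answer: yes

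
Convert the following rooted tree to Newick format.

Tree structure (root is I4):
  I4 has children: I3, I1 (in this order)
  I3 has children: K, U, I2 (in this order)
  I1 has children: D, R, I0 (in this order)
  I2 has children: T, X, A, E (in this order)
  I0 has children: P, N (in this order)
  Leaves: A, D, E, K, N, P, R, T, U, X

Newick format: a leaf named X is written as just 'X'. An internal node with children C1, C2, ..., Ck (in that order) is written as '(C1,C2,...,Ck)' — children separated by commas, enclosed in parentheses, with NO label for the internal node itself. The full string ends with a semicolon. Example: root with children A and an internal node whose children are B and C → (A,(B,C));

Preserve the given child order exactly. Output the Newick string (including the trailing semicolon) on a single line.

Answer: ((K,U,(T,X,A,E)),(D,R,(P,N)));

Derivation:
internal I4 with children ['I3', 'I1']
  internal I3 with children ['K', 'U', 'I2']
    leaf 'K' → 'K'
    leaf 'U' → 'U'
    internal I2 with children ['T', 'X', 'A', 'E']
      leaf 'T' → 'T'
      leaf 'X' → 'X'
      leaf 'A' → 'A'
      leaf 'E' → 'E'
    → '(T,X,A,E)'
  → '(K,U,(T,X,A,E))'
  internal I1 with children ['D', 'R', 'I0']
    leaf 'D' → 'D'
    leaf 'R' → 'R'
    internal I0 with children ['P', 'N']
      leaf 'P' → 'P'
      leaf 'N' → 'N'
    → '(P,N)'
  → '(D,R,(P,N))'
→ '((K,U,(T,X,A,E)),(D,R,(P,N)))'
Final: ((K,U,(T,X,A,E)),(D,R,(P,N)));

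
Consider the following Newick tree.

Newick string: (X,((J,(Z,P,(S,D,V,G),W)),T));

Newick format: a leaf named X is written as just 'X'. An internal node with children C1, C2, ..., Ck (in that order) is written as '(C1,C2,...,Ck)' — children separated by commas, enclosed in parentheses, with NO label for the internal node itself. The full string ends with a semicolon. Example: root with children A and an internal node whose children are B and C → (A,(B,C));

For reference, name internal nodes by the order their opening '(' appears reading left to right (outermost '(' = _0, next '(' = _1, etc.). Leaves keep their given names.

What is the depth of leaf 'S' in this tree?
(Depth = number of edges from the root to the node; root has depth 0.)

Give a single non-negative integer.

Newick: (X,((J,(Z,P,(S,D,V,G),W)),T));
Naming internals by '(' encounter order: outermost '(' = _0, next = _1, ...
Query node: S
Path from root: _0 -> _1 -> _2 -> _3 -> _4 -> S
Depth of S: 5 (number of edges from root)

Answer: 5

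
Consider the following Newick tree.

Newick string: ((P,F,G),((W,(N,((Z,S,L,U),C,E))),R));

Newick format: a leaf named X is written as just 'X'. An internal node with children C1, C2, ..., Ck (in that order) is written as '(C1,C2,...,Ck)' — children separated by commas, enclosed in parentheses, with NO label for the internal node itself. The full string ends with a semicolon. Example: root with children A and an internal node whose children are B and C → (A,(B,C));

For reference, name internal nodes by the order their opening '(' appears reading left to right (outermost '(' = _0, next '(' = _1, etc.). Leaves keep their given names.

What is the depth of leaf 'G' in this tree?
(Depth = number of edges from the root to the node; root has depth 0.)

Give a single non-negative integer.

Newick: ((P,F,G),((W,(N,((Z,S,L,U),C,E))),R));
Naming internals by '(' encounter order: outermost '(' = _0, next = _1, ...
Query node: G
Path from root: _0 -> _1 -> G
Depth of G: 2 (number of edges from root)

Answer: 2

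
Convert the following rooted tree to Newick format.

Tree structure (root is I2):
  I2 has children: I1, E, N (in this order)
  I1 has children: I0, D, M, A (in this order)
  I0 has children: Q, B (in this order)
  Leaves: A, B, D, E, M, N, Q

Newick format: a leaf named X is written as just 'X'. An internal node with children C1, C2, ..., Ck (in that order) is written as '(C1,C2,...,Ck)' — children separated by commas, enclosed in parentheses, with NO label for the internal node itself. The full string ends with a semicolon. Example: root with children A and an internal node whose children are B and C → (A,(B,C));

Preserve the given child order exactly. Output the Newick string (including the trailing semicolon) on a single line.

Answer: (((Q,B),D,M,A),E,N);

Derivation:
internal I2 with children ['I1', 'E', 'N']
  internal I1 with children ['I0', 'D', 'M', 'A']
    internal I0 with children ['Q', 'B']
      leaf 'Q' → 'Q'
      leaf 'B' → 'B'
    → '(Q,B)'
    leaf 'D' → 'D'
    leaf 'M' → 'M'
    leaf 'A' → 'A'
  → '((Q,B),D,M,A)'
  leaf 'E' → 'E'
  leaf 'N' → 'N'
→ '(((Q,B),D,M,A),E,N)'
Final: (((Q,B),D,M,A),E,N);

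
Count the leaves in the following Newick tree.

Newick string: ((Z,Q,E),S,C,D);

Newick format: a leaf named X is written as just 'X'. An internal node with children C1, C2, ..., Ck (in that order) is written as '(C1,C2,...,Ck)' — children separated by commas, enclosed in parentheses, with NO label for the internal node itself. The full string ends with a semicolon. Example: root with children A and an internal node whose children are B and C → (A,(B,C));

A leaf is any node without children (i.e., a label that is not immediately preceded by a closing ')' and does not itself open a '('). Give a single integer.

Newick: ((Z,Q,E),S,C,D);
Scan left-to-right; a leaf is any maximal label run not followed by '(':
  pos 2: leaf 'Z' → count = 1
  pos 4: leaf 'Q' → count = 2
  pos 6: leaf 'E' → count = 3
  pos 9: leaf 'S' → count = 4
  pos 11: leaf 'C' → count = 5
  pos 13: leaf 'D' → count = 6
Total leaves: 6

Answer: 6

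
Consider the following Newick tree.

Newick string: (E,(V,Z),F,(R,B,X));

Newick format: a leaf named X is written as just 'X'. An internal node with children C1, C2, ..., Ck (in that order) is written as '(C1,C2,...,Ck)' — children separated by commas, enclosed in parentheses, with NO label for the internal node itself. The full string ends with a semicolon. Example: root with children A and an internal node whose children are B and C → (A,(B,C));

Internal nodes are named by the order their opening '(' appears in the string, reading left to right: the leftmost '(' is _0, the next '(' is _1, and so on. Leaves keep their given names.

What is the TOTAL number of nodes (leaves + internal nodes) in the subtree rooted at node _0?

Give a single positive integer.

Answer: 10

Derivation:
Newick: (E,(V,Z),F,(R,B,X));
Locate _0: it is the '(' at position 0 (the 1st '(' reading left to right).
Query: subtree rooted at _0
_0: subtree_size = 1 + 9
  E: subtree_size = 1 + 0
  _1: subtree_size = 1 + 2
    V: subtree_size = 1 + 0
    Z: subtree_size = 1 + 0
  F: subtree_size = 1 + 0
  _2: subtree_size = 1 + 3
    R: subtree_size = 1 + 0
    B: subtree_size = 1 + 0
    X: subtree_size = 1 + 0
Total subtree size of _0: 10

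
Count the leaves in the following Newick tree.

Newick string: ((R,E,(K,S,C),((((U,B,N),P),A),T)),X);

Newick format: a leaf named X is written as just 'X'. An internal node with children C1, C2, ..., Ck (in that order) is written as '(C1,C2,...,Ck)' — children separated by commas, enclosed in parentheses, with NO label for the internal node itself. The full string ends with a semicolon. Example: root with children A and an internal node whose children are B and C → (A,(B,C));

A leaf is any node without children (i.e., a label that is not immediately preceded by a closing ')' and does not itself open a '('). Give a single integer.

Answer: 12

Derivation:
Newick: ((R,E,(K,S,C),((((U,B,N),P),A),T)),X);
Scan left-to-right; a leaf is any maximal label run not followed by '(':
  pos 2: leaf 'R' → count = 1
  pos 4: leaf 'E' → count = 2
  pos 7: leaf 'K' → count = 3
  pos 9: leaf 'S' → count = 4
  pos 11: leaf 'C' → count = 5
  pos 18: leaf 'U' → count = 6
  pos 20: leaf 'B' → count = 7
  pos 22: leaf 'N' → count = 8
  pos 25: leaf 'P' → count = 9
  pos 28: leaf 'A' → count = 10
  pos 31: leaf 'T' → count = 11
  pos 35: leaf 'X' → count = 12
Total leaves: 12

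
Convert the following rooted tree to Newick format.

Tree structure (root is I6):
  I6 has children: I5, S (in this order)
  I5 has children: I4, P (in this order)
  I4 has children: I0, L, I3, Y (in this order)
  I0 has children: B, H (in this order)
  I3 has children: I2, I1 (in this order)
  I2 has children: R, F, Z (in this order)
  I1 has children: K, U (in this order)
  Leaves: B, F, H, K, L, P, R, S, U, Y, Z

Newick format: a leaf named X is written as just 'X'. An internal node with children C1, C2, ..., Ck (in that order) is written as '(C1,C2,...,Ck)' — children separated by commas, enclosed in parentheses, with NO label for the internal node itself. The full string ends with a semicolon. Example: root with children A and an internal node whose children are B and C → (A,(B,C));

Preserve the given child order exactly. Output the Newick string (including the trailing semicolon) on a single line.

internal I6 with children ['I5', 'S']
  internal I5 with children ['I4', 'P']
    internal I4 with children ['I0', 'L', 'I3', 'Y']
      internal I0 with children ['B', 'H']
        leaf 'B' → 'B'
        leaf 'H' → 'H'
      → '(B,H)'
      leaf 'L' → 'L'
      internal I3 with children ['I2', 'I1']
        internal I2 with children ['R', 'F', 'Z']
          leaf 'R' → 'R'
          leaf 'F' → 'F'
          leaf 'Z' → 'Z'
        → '(R,F,Z)'
        internal I1 with children ['K', 'U']
          leaf 'K' → 'K'
          leaf 'U' → 'U'
        → '(K,U)'
      → '((R,F,Z),(K,U))'
      leaf 'Y' → 'Y'
    → '((B,H),L,((R,F,Z),(K,U)),Y)'
    leaf 'P' → 'P'
  → '(((B,H),L,((R,F,Z),(K,U)),Y),P)'
  leaf 'S' → 'S'
→ '((((B,H),L,((R,F,Z),(K,U)),Y),P),S)'
Final: ((((B,H),L,((R,F,Z),(K,U)),Y),P),S);

Answer: ((((B,H),L,((R,F,Z),(K,U)),Y),P),S);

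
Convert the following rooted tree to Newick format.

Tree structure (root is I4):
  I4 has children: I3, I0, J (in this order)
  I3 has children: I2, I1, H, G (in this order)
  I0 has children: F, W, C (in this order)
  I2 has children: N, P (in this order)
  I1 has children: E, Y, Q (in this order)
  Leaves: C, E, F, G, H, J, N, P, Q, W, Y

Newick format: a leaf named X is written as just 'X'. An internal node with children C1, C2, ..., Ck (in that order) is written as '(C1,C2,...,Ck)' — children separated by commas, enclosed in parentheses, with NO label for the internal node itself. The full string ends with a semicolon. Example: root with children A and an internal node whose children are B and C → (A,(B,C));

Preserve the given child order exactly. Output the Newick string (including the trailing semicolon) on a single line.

internal I4 with children ['I3', 'I0', 'J']
  internal I3 with children ['I2', 'I1', 'H', 'G']
    internal I2 with children ['N', 'P']
      leaf 'N' → 'N'
      leaf 'P' → 'P'
    → '(N,P)'
    internal I1 with children ['E', 'Y', 'Q']
      leaf 'E' → 'E'
      leaf 'Y' → 'Y'
      leaf 'Q' → 'Q'
    → '(E,Y,Q)'
    leaf 'H' → 'H'
    leaf 'G' → 'G'
  → '((N,P),(E,Y,Q),H,G)'
  internal I0 with children ['F', 'W', 'C']
    leaf 'F' → 'F'
    leaf 'W' → 'W'
    leaf 'C' → 'C'
  → '(F,W,C)'
  leaf 'J' → 'J'
→ '(((N,P),(E,Y,Q),H,G),(F,W,C),J)'
Final: (((N,P),(E,Y,Q),H,G),(F,W,C),J);

Answer: (((N,P),(E,Y,Q),H,G),(F,W,C),J);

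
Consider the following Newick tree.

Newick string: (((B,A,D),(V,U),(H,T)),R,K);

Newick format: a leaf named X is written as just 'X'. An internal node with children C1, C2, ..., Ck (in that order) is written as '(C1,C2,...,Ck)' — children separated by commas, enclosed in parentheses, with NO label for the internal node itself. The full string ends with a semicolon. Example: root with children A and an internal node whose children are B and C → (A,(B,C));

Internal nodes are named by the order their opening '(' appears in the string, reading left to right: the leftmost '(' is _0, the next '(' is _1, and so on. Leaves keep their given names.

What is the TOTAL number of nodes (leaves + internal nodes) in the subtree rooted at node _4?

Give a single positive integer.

Answer: 3

Derivation:
Newick: (((B,A,D),(V,U),(H,T)),R,K);
Locate _4: it is the '(' at position 16 (the 5th '(' reading left to right).
Query: subtree rooted at _4
_4: subtree_size = 1 + 2
  H: subtree_size = 1 + 0
  T: subtree_size = 1 + 0
Total subtree size of _4: 3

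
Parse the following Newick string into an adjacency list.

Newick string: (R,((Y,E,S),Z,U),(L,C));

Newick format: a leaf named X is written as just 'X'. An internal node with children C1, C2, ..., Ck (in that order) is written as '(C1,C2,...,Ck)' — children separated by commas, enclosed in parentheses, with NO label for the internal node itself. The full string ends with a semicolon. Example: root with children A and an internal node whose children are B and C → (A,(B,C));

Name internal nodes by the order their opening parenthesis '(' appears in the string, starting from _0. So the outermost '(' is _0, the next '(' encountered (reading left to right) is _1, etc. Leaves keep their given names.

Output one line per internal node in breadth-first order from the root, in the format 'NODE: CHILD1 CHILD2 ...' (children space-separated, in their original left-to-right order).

Answer: _0: R _1 _3
_1: _2 Z U
_3: L C
_2: Y E S

Derivation:
Input: (R,((Y,E,S),Z,U),(L,C));
Scanning left-to-right, naming '(' by encounter order:
  pos 0: '(' -> open internal node _0 (depth 1)
  pos 3: '(' -> open internal node _1 (depth 2)
  pos 4: '(' -> open internal node _2 (depth 3)
  pos 10: ')' -> close internal node _2 (now at depth 2)
  pos 15: ')' -> close internal node _1 (now at depth 1)
  pos 17: '(' -> open internal node _3 (depth 2)
  pos 21: ')' -> close internal node _3 (now at depth 1)
  pos 22: ')' -> close internal node _0 (now at depth 0)
Total internal nodes: 4
BFS adjacency from root:
  _0: R _1 _3
  _1: _2 Z U
  _3: L C
  _2: Y E S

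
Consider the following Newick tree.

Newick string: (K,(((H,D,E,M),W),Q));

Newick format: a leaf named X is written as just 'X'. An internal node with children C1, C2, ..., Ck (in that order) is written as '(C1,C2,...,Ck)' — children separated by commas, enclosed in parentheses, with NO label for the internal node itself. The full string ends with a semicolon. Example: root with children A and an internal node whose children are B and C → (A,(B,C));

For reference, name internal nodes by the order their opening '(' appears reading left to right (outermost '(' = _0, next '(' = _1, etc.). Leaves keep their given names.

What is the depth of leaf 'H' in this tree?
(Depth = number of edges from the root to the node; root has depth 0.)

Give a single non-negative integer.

Newick: (K,(((H,D,E,M),W),Q));
Naming internals by '(' encounter order: outermost '(' = _0, next = _1, ...
Query node: H
Path from root: _0 -> _1 -> _2 -> _3 -> H
Depth of H: 4 (number of edges from root)

Answer: 4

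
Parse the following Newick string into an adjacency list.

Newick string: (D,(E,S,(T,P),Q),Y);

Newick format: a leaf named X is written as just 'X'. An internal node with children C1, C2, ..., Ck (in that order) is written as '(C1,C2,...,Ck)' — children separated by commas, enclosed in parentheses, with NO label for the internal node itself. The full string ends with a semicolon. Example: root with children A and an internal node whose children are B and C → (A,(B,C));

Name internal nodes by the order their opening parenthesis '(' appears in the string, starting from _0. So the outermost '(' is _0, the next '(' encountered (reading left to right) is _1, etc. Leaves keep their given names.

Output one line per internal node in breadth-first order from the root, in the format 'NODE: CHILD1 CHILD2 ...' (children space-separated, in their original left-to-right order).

Answer: _0: D _1 Y
_1: E S _2 Q
_2: T P

Derivation:
Input: (D,(E,S,(T,P),Q),Y);
Scanning left-to-right, naming '(' by encounter order:
  pos 0: '(' -> open internal node _0 (depth 1)
  pos 3: '(' -> open internal node _1 (depth 2)
  pos 8: '(' -> open internal node _2 (depth 3)
  pos 12: ')' -> close internal node _2 (now at depth 2)
  pos 15: ')' -> close internal node _1 (now at depth 1)
  pos 18: ')' -> close internal node _0 (now at depth 0)
Total internal nodes: 3
BFS adjacency from root:
  _0: D _1 Y
  _1: E S _2 Q
  _2: T P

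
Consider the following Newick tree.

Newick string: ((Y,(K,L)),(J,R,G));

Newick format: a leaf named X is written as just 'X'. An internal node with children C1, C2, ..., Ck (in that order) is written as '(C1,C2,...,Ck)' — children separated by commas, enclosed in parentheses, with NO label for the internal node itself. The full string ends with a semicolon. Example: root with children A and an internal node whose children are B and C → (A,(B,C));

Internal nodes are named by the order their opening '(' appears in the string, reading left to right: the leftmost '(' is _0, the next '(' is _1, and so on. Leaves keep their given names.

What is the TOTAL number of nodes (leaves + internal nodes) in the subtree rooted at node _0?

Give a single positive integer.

Newick: ((Y,(K,L)),(J,R,G));
Locate _0: it is the '(' at position 0 (the 1st '(' reading left to right).
Query: subtree rooted at _0
_0: subtree_size = 1 + 9
  _1: subtree_size = 1 + 4
    Y: subtree_size = 1 + 0
    _2: subtree_size = 1 + 2
      K: subtree_size = 1 + 0
      L: subtree_size = 1 + 0
  _3: subtree_size = 1 + 3
    J: subtree_size = 1 + 0
    R: subtree_size = 1 + 0
    G: subtree_size = 1 + 0
Total subtree size of _0: 10

Answer: 10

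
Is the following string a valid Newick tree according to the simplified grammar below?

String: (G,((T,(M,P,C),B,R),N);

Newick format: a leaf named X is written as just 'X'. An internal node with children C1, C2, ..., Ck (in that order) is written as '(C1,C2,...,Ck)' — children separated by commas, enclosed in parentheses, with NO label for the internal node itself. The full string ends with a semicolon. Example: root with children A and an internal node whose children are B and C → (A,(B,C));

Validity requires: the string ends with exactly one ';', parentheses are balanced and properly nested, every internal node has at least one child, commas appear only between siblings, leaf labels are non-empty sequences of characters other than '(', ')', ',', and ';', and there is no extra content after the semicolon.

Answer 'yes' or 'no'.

Input: (G,((T,(M,P,C),B,R),N);
Paren balance: 4 '(' vs 3 ')' MISMATCH
Ends with single ';': True
Full parse: FAILS (expected , or ) at pos 22)
Valid: False

Answer: no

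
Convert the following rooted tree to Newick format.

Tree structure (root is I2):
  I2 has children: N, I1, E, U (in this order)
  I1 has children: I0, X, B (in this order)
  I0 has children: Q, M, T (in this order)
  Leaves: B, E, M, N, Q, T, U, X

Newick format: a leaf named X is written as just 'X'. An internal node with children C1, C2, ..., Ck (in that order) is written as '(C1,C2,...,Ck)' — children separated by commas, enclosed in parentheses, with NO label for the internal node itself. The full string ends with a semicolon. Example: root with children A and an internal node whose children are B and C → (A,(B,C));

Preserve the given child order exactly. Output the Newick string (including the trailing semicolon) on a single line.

internal I2 with children ['N', 'I1', 'E', 'U']
  leaf 'N' → 'N'
  internal I1 with children ['I0', 'X', 'B']
    internal I0 with children ['Q', 'M', 'T']
      leaf 'Q' → 'Q'
      leaf 'M' → 'M'
      leaf 'T' → 'T'
    → '(Q,M,T)'
    leaf 'X' → 'X'
    leaf 'B' → 'B'
  → '((Q,M,T),X,B)'
  leaf 'E' → 'E'
  leaf 'U' → 'U'
→ '(N,((Q,M,T),X,B),E,U)'
Final: (N,((Q,M,T),X,B),E,U);

Answer: (N,((Q,M,T),X,B),E,U);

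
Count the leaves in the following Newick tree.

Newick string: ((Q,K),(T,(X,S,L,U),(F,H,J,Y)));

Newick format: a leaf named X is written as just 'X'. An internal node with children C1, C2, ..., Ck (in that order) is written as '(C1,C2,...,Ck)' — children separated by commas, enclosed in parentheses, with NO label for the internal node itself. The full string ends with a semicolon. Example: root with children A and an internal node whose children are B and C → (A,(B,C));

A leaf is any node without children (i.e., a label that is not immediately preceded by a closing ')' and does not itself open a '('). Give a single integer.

Answer: 11

Derivation:
Newick: ((Q,K),(T,(X,S,L,U),(F,H,J,Y)));
Scan left-to-right; a leaf is any maximal label run not followed by '(':
  pos 2: leaf 'Q' → count = 1
  pos 4: leaf 'K' → count = 2
  pos 8: leaf 'T' → count = 3
  pos 11: leaf 'X' → count = 4
  pos 13: leaf 'S' → count = 5
  pos 15: leaf 'L' → count = 6
  pos 17: leaf 'U' → count = 7
  pos 21: leaf 'F' → count = 8
  pos 23: leaf 'H' → count = 9
  pos 25: leaf 'J' → count = 10
  pos 27: leaf 'Y' → count = 11
Total leaves: 11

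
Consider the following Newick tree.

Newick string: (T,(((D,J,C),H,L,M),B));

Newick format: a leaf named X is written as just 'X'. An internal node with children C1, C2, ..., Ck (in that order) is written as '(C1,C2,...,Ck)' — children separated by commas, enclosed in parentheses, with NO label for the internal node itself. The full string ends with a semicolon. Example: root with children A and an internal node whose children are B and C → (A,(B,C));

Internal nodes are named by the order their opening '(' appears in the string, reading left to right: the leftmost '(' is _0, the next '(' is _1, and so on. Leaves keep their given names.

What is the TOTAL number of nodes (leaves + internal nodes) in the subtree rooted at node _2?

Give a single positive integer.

Answer: 8

Derivation:
Newick: (T,(((D,J,C),H,L,M),B));
Locate _2: it is the '(' at position 4 (the 3rd '(' reading left to right).
Query: subtree rooted at _2
_2: subtree_size = 1 + 7
  _3: subtree_size = 1 + 3
    D: subtree_size = 1 + 0
    J: subtree_size = 1 + 0
    C: subtree_size = 1 + 0
  H: subtree_size = 1 + 0
  L: subtree_size = 1 + 0
  M: subtree_size = 1 + 0
Total subtree size of _2: 8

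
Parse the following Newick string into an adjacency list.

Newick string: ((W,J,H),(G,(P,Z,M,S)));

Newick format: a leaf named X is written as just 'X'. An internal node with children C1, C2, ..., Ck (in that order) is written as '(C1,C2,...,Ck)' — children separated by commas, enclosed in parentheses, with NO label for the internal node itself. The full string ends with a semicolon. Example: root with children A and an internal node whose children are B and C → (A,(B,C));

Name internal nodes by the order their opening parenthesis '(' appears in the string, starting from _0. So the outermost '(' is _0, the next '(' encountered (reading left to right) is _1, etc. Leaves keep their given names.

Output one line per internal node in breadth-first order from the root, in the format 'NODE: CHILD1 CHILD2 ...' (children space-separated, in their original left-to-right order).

Input: ((W,J,H),(G,(P,Z,M,S)));
Scanning left-to-right, naming '(' by encounter order:
  pos 0: '(' -> open internal node _0 (depth 1)
  pos 1: '(' -> open internal node _1 (depth 2)
  pos 7: ')' -> close internal node _1 (now at depth 1)
  pos 9: '(' -> open internal node _2 (depth 2)
  pos 12: '(' -> open internal node _3 (depth 3)
  pos 20: ')' -> close internal node _3 (now at depth 2)
  pos 21: ')' -> close internal node _2 (now at depth 1)
  pos 22: ')' -> close internal node _0 (now at depth 0)
Total internal nodes: 4
BFS adjacency from root:
  _0: _1 _2
  _1: W J H
  _2: G _3
  _3: P Z M S

Answer: _0: _1 _2
_1: W J H
_2: G _3
_3: P Z M S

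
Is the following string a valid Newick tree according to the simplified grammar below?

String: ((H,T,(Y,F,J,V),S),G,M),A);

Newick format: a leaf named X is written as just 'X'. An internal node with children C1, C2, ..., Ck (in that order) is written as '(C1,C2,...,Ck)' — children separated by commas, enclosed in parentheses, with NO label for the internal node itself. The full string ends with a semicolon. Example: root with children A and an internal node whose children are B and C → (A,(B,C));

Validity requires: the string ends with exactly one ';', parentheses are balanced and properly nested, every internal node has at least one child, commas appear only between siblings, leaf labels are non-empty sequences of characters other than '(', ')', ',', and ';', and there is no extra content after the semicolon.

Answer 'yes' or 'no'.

Answer: no

Derivation:
Input: ((H,T,(Y,F,J,V),S),G,M),A);
Paren balance: 3 '(' vs 4 ')' MISMATCH
Ends with single ';': True
Full parse: FAILS (extra content after tree at pos 23)
Valid: False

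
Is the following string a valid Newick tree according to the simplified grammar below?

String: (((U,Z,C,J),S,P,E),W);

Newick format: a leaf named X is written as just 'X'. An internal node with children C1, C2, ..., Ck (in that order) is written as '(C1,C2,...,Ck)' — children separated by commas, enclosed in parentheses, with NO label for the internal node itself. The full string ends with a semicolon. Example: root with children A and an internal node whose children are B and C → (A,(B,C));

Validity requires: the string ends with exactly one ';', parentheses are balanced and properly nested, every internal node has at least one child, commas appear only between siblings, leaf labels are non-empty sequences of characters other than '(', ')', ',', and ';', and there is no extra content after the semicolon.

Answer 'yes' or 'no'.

Input: (((U,Z,C,J),S,P,E),W);
Paren balance: 3 '(' vs 3 ')' OK
Ends with single ';': True
Full parse: OK
Valid: True

Answer: yes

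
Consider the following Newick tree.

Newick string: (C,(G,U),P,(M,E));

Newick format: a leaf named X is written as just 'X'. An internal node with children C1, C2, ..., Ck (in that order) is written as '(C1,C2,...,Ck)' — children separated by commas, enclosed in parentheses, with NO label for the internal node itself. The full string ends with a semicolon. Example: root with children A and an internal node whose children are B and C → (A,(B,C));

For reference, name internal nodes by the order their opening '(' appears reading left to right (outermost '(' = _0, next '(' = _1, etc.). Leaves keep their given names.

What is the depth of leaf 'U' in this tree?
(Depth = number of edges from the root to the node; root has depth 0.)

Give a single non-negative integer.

Answer: 2

Derivation:
Newick: (C,(G,U),P,(M,E));
Naming internals by '(' encounter order: outermost '(' = _0, next = _1, ...
Query node: U
Path from root: _0 -> _1 -> U
Depth of U: 2 (number of edges from root)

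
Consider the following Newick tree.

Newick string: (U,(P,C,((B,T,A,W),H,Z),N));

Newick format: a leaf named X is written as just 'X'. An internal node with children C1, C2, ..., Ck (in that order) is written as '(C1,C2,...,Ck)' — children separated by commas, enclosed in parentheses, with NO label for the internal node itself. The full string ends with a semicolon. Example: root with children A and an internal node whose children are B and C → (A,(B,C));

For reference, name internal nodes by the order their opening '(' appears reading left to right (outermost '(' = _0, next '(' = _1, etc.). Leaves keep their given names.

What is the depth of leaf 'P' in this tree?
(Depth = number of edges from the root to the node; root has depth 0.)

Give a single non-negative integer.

Newick: (U,(P,C,((B,T,A,W),H,Z),N));
Naming internals by '(' encounter order: outermost '(' = _0, next = _1, ...
Query node: P
Path from root: _0 -> _1 -> P
Depth of P: 2 (number of edges from root)

Answer: 2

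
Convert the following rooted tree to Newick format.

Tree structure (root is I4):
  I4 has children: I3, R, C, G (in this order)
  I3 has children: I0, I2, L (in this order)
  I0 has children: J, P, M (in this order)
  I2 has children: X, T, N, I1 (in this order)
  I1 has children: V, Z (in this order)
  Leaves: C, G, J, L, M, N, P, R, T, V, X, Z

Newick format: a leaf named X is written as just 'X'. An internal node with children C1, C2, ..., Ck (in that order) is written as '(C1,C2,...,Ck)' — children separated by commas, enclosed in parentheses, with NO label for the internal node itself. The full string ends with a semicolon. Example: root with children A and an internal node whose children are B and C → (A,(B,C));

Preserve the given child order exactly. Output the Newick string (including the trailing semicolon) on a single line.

Answer: (((J,P,M),(X,T,N,(V,Z)),L),R,C,G);

Derivation:
internal I4 with children ['I3', 'R', 'C', 'G']
  internal I3 with children ['I0', 'I2', 'L']
    internal I0 with children ['J', 'P', 'M']
      leaf 'J' → 'J'
      leaf 'P' → 'P'
      leaf 'M' → 'M'
    → '(J,P,M)'
    internal I2 with children ['X', 'T', 'N', 'I1']
      leaf 'X' → 'X'
      leaf 'T' → 'T'
      leaf 'N' → 'N'
      internal I1 with children ['V', 'Z']
        leaf 'V' → 'V'
        leaf 'Z' → 'Z'
      → '(V,Z)'
    → '(X,T,N,(V,Z))'
    leaf 'L' → 'L'
  → '((J,P,M),(X,T,N,(V,Z)),L)'
  leaf 'R' → 'R'
  leaf 'C' → 'C'
  leaf 'G' → 'G'
→ '(((J,P,M),(X,T,N,(V,Z)),L),R,C,G)'
Final: (((J,P,M),(X,T,N,(V,Z)),L),R,C,G);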